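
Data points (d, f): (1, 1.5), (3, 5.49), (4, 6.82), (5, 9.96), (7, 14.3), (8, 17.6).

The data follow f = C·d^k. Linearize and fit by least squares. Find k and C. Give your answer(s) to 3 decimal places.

k = 1.172, C = 1.478

Let Y = ln f. Fitting Y = k·ln d + ln C by least squares:
AᵀA = [[13.8297, 8.1197]; [8.1197, 6]], rhs = [19.3720, 11.8550]ᵀ  (here Σln d = 8.1197, Σ(ln d)² = 13.8297, Σln f = 11.8550, Σln d·ln f = 19.3720).
Δ = 13.8297·6 − (8.1197)² = 17.0487; k = (19.3720·6 − 8.1197·11.8550)/17.0487 = 1.17154, ln C = (13.8297·11.8550 − 8.1197·19.3720)/17.0487 = 0.39041, so C = exp(0.39041) = 1.47758.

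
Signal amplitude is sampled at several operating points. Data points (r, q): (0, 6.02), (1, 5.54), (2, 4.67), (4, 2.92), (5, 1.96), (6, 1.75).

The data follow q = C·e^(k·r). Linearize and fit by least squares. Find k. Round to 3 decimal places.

k = -0.223

Linearized form: ln q = k·r + ln C. From the 6 transformed points,
Σr = 18.0000, Σ(r)² = 82.0000, Σln q = 7.3524, Σr·ln q = 15.8031.
Equations: 82.0000·k + 18.0000·ln C = 15.8031;  18.0000·k + 6·ln C = 7.3524.
Solving (det = 168.0000): k = -0.22336, ln C = 1.89548.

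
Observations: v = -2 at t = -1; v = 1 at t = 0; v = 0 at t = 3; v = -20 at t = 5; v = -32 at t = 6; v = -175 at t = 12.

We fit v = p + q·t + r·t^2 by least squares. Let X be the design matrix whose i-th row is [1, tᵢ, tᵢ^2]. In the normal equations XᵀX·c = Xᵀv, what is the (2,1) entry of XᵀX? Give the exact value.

25

Row 2 ↔ basis t, column 1 ↔ basis 1, so (XᵀX)_{2,1} = Σᵢ t = (-1)·(1) + (0)·(1) + (3)·(1) + (5)·(1) + (6)·(1) + (12)·(1) = 25.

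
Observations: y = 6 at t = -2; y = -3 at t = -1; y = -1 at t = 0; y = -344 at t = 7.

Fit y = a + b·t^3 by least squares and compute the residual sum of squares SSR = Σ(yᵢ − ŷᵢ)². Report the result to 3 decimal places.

SSR = 4.675

Sums needed: Σ1 = 4, Σt^3 = 334, Σt^3·t^3 = 117714.
And Σy = -342, Σt^3·y = -118037.
So XᵀX·[a, b]ᵀ = Xᵀy: [[4, 334]; [334, 117714]]·[a, b]ᵀ = [-342, -118037]ᵀ.
Eliminating b: 117714·(row 1) − 334·(row 2) gives 359300·a = 117714·(-342) − 334·(-118037) = -833830, so a = -83383/35930.
Then b = ((-118037) − 334·(-83383/35930))/117714 = -17896/17965.
Residuals: 12627/35930, -60199/35930, 47453/35930, 119/35930; SSR = 16797/3593.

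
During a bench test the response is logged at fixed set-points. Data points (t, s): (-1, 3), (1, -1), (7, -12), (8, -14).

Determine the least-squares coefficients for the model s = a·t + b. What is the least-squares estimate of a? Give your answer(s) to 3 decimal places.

a = -1.872

Forming XᵀX = [[115, 15]; [15, 4]] and Xᵀs = [-200, -24]ᵀ gives XᵀX·[a, b]ᵀ = Xᵀs.
Δ = 115·4 − 15² = 235.
a = ((-200)·4 − 15·(-24))/235 = -88/47; b = (115·(-24) − 15·(-200))/235 = 48/47.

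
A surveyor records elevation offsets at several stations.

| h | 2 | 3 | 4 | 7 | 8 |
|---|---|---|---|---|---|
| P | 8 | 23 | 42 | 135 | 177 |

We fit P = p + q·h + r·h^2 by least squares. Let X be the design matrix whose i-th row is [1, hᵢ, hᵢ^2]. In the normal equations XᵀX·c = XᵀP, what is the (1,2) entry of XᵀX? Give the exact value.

Row 1 ↔ basis 1, column 2 ↔ basis h, so (XᵀX)_{1,2} = Σᵢ h = (1)·(2) + (1)·(3) + (1)·(4) + (1)·(7) + (1)·(8) = 24.

24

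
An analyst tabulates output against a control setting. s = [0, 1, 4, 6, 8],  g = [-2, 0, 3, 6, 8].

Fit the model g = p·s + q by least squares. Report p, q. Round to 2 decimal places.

AᵀA·[p, q]ᵀ = Aᵀg reads: 117·p + 19·q = 112;  19·p + 5·q = 15.
(Σs·s = 117, Σs = 19, Σ1 = 5, Σs·g = 112, Σg = 15.)
Determinant 117·5 − 19² = 224.
p = (112·5 − 19·15)/224 = 275/224; q = (117·15 − 19·112)/224 = -373/224.

p = 1.23, q = -1.67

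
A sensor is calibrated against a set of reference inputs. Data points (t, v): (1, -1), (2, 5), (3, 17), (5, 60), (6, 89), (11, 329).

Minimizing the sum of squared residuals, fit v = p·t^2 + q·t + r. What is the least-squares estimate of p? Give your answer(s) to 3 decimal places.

Entries of XᵀX: Σt^2·t^2 = 16660, Σt^2·t = 1708, Σt^2 = 196, Σt·t = 196, Σt = 28, Σ1 = 6.
Moment sums: Σt^2·v = 44685, Σt·v = 4513, Σv = 499.
So XᵀX·[p, q, r]ᵀ = Xᵀv: [[16660, 1708, 196]; [1708, 196, 28]; [196, 28, 6]]·[p, q, r]ᵀ = [44685, 4513, 499]ᵀ.
Solving the 3×3 system (Gaussian elimination) gives p = 6511/2184, q = -6043/2184, r = -17/13.

p = 2.981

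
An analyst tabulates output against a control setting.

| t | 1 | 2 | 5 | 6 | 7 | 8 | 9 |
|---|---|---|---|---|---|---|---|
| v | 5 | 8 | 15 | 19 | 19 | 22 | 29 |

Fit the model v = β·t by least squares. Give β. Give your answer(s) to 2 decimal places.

β = 3.00

Compute the Gram sums: Σt·t = 260.
Moment sums: Σt·v = 780.
Hence β = 780 / 260 ≈ 3.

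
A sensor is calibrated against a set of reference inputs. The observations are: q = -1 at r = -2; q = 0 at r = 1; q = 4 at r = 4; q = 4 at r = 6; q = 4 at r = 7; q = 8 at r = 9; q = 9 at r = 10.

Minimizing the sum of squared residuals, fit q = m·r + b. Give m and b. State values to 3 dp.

Setting ∂/∂m … = 0 gives: 287·m + 35·b = 232;  35·m + 7·b = 28.
Determinant 287·7 − 35² = 784.
m = (232·7 − 35·28)/784 = 23/28; b = (287·28 − 35·232)/784 = -3/28.

m = 0.821, b = -0.107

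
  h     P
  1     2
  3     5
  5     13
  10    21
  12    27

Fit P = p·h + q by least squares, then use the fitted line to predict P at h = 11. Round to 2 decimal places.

Entries of MᵀM: Σh·h = 279, Σh = 31, Σ1 = 5.
Moment sums: Σh·P = 616, ΣP = 68.
Normal equations: [[279, 31]; [31, 5]]·[p, q]ᵀ = [616, 68]ᵀ.
Eliminating q: 5·(row 1) − 31·(row 2) gives 434·p = 5·616 − 31·68 = 972, so p = 486/217.
Then q = (68 − 31·(486/217))/5 = -2/7.
At h = 11: P̂ = (486/217)·(11) + (-2/7)·(1) = 5284/217.

P̂ = 24.35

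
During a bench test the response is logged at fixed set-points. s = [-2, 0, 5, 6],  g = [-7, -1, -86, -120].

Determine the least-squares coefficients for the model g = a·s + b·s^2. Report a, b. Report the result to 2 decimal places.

Entries of MᵀM: Σs·s = 65, Σs·s^2 = 333, Σs^2·s^2 = 1937.
For Mᵀg: Σs·g = -1136, Σs^2·g = -6498.
So MᵀM·[a, b]ᵀ = Mᵀg: [[65, 333]; [333, 1937]]·[a, b]ᵀ = [-1136, -6498]ᵀ.
Δ = 65·1937 − 333² = 15016.
a = ((-1136)·1937 − 333·(-6498))/15016 = -18299/7508; b = (65·(-6498) − 333·(-1136))/15016 = -22041/7508.

a = -2.44, b = -2.94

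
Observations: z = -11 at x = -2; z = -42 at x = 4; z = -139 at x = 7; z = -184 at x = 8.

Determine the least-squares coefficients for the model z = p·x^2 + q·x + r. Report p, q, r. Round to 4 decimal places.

The normal equations are: 6769·p + 911·q + 133·r = -19303;  911·p + 133·q + 17·r = -2591;  133·p + 17·q + 4·r = -376.
(Σx^2·x^2 = 6769, Σx^2·x = 911, Σx^2 = 133, Σx·x = 133, Σx = 17, Σ1 = 4, Σx^2·z = -19303, Σx·z = -2591, Σz = -376.)
Row-reducing yields p = -7759/2558, q = 2347/2558, r = 3780/1279.

p = -3.0332, q = 0.9175, r = 2.9554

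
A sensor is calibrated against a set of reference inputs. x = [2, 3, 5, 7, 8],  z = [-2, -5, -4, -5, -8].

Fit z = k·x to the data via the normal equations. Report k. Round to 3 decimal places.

The normal system MᵀM·[k]ᵀ = Mᵀz is [[151]]·[k]ᵀ = [-138]ᵀ.
Hence k = -138 / 151 ≈ -0.913907.

k = -0.914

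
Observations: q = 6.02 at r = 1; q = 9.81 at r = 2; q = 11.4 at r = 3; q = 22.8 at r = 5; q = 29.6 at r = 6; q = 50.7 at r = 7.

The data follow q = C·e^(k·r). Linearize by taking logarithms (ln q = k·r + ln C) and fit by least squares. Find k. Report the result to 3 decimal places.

k = 0.332

Taking logs, ln q = k·r + ln C, so regress ln q on r.
AᵀA = [[124.0000, 24.0000]; [24.0000, 6]], rhs = [77.1047, 16.9526]ᵀ  (here Σr = 24.0000, Σ(r)² = 124.0000, Σln q = 16.9526, Σr·ln q = 77.1047).
Solving (det = 168.0000): k = 0.33194, ln C = 1.49765.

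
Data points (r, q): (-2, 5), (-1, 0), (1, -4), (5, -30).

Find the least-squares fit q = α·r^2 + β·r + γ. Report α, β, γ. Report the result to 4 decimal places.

α = -0.4677, β = -3.4226, γ = -1.0581

Compute the Gram sums: Σr^2·r^2 = 643, Σr^2·r = 117, Σr^2 = 31, Σr·r = 31, Σr = 3, Σ1 = 4.
For Aᵀq: Σr^2·q = -734, Σr·q = -164, Σq = -29.
Normal equations: [[643, 117, 31]; [117, 31, 3]; [31, 3, 4]]·[α, β, γ]ᵀ = [-734, -164, -29]ᵀ.
Solving the 3×3 system (Gaussian elimination) gives α = -29/62, β = -1061/310, γ = -164/155.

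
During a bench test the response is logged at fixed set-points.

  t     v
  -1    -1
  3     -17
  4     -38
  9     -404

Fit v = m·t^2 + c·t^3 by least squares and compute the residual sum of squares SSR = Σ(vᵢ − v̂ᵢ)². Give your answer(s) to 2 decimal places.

SSR = 1.54

XᵀX·[m, c]ᵀ = Xᵀv reads: 6899·m + 60315·c = -33486;  60315·m + 536267·c = -297406.
Δ = 6899·536267 − 60315² = 61806808.
m = ((-33486)·536267 − 60315·(-297406))/61806808 = -2424234/7725851; c = (6899·(-297406) − 60315·(-33486))/61806808 = -4011988/7725851.
Residuals: -1330515/1103693, -38635/249221, 1972638/7725851, -141598/7725851; SSR = 11919598/7725851.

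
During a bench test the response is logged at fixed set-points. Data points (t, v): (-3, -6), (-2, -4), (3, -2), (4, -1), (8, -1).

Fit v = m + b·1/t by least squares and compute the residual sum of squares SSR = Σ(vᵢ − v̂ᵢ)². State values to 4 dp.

The normal equations are: 5·m + (-1/8)·b = -14;  (-1/8)·m + (317/576)·b = 71/24.
(Σ1 = 5, Σ1/t = -1/8, Σ1/t·1/t = 317/576, Σv = -14, Σ1/t·v = 71/24.)
det = 5·(317/576) − (-1/8)² = 197/72.
m = ((-14)·(317/576) − (-1/8)·(71/24))/(197/72) = -4225/1576; b = (5·(71/24) − (-1/8)·(-14))/(197/72) = 939/197.
Residuals: -2727/1576, 1677/1576, -1431/1576, 771/1576, 855/788; SSR = 10035/1576.

SSR = 6.3674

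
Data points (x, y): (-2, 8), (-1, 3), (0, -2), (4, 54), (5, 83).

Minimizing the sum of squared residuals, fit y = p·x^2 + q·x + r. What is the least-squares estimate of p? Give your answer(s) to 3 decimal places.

p = 3.078

AᵀA·[p, q, r]ᵀ = Aᵀy reads: 898·p + 180·q + 46·r = 2974;  180·p + 46·q + 6·r = 612;  46·p + 6·q + 5·r = 146.
Row-reducing yields p = 10953/3559, q = 4836/3559, r = -2648/3559.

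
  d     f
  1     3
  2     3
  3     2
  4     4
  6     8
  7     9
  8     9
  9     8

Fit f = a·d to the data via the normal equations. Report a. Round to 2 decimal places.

a = 1.10

Normal-equation sums: Σd·d = 260.
Right-hand side: Σd·f = 286.
Normal equations: [[260]]·[a]ᵀ = [286]ᵀ.
a = 286/260 = 1.1.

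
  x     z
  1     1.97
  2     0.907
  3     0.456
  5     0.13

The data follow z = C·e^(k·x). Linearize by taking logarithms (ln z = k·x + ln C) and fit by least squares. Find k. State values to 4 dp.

Linearized form: ln z = k·x + ln C. From the 4 transformed points,
Σx = 11.0000, Σ(x)² = 39.0000, Σln z = -2.2451, Σx·ln z = -12.0741.
Equations: 39.0000·k + 11.0000·ln C = -12.0741;  11.0000·k + 4·ln C = -2.2451.
Solving (det = 35.0000): k = -0.67430, ln C = 1.29307.

k = -0.6743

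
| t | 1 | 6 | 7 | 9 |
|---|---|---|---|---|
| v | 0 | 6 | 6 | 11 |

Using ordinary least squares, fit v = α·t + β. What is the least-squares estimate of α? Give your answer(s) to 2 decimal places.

The normal equations are: 167·α + 23·β = 177;  23·α + 4·β = 23.
(Σt·t = 167, Σt = 23, Σ1 = 4, Σt·v = 177, Σv = 23.)
det = 167·4 − 23² = 139.
α = (177·4 − 23·23)/139 = 179/139; β = (167·23 − 23·177)/139 = -230/139.

α = 1.29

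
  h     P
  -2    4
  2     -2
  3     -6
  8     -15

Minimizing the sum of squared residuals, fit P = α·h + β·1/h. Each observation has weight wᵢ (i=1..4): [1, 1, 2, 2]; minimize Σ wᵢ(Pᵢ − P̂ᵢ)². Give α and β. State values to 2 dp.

Entries of MᵀWM: Σwᵢ·h·h = 154, Σwᵢ·h·1/h = 6, Σwᵢ·1/h·1/h = 217/288.
Right-hand side: Σwᵢ·h·P = -288, Σwᵢ·1/h·P = -43/4.
Eliminating β: (217/288)·(row 1) − 6·(row 2) gives (11525/144)·α = (217/288)·(-288) − 6·(-43/4) = -305/2, so α = -4392/2305.
Then β = ((-43/4) − 6·(-4392/2305))/(217/288) = 2088/2305.

α = -1.91, β = 0.91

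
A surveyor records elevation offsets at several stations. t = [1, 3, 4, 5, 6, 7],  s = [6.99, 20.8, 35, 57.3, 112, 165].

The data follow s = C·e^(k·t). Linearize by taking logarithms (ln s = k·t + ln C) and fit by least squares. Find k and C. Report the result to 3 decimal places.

k = 0.534, C = 4.135

Let Y = ln s. Fitting Y = k·t + ln C by least squares:
XᵀX = [[136.0000, 26.0000]; [26.0000, 6]], rhs = [109.5648, 22.4075]ᵀ  (here Σt = 26.0000, Σ(t)² = 136.0000, Σln s = 22.4075, Σt·ln s = 109.5648).
Slope k = (n·Σt·ln s − Σt·Σln s)/(n·Σ(t)² − (Σt)²) = (6·109.5648 − 26.0000·22.4075)/140.0000 = 0.53424; ln C = (Σln s − k·Σt)/n = 1.41955, so C = exp(1.41955) = 4.13528.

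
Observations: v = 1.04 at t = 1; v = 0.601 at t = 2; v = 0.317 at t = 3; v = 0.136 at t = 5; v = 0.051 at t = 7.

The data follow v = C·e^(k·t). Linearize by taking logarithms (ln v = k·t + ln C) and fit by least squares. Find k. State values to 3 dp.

k = -0.496

Let Y = ln v. Fitting Y = k·t + ln C by least squares:
AᵀA = [[88.0000, 18.0000]; [18.0000, 5]], rhs = [-35.2327, -6.5898]ᵀ  (here Σt = 18.0000, Σ(t)² = 88.0000, Σln v = -6.5898, Σt·ln v = -35.2327).
Δ = 88.0000·5 − (18.0000)² = 116.0000; k = (-35.2327·5 − 18.0000·-6.5898)/116.0000 = -0.49609, ln C = (88.0000·-6.5898 − 18.0000·-35.2327)/116.0000 = 0.46796.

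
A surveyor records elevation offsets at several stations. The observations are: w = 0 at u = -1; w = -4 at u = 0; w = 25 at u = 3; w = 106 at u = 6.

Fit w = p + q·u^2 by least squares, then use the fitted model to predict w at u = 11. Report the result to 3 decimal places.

ŵ = 364.571

Normal-equation sums: Σ1 = 4, Σu^2 = 46, Σu^2·u^2 = 1378.
Right-hand side: Σw = 127, Σu^2·w = 4041.
XᵀX·[p, q]ᵀ = Xᵀw becomes [[4, 46]; [46, 1378]]·[p, q]ᵀ = [127, 4041]ᵀ.
Determinant 4·1378 − 46² = 3396.
p = (127·1378 − 46·4041)/3396 = -2720/849; q = (4·4041 − 46·127)/3396 = 5161/1698.
At u = 11: ŵ = (-2720/849)·(1) + (5161/1698)·(121) = 206347/566.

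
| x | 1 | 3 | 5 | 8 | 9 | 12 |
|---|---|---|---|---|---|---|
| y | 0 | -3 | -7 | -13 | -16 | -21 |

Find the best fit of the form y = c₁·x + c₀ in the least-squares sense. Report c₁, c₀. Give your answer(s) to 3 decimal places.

Entries of AᵀA: Σx·x = 324, Σx = 38, Σ1 = 6.
For Aᵀy: Σx·y = -544, Σy = -60.
Normal equations: [[324, 38]; [38, 6]]·[c₁, c₀]ᵀ = [-544, -60]ᵀ.
Eliminating c₀: 6·(row 1) − 38·(row 2) gives 500·c₁ = 6·(-544) − 38·(-60) = -984, so c₁ = -246/125.
Then c₀ = ((-60) − 38·(-246/125))/6 = 308/125.

c₁ = -1.968, c₀ = 2.464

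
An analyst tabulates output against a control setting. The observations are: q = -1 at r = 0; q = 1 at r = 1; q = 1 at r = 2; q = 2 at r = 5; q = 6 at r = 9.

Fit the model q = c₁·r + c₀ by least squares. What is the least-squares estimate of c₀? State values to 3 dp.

Entries of XᵀX: Σr·r = 111, Σr = 17, Σ1 = 5.
Moment sums: Σr·q = 67, Σq = 9.
Eliminating c₀: 5·(row 1) − 17·(row 2) gives 266·c₁ = 5·67 − 17·9 = 182, so c₁ = 13/19.
Then c₀ = (9 − 17·(13/19))/5 = -10/19.

c₀ = -0.526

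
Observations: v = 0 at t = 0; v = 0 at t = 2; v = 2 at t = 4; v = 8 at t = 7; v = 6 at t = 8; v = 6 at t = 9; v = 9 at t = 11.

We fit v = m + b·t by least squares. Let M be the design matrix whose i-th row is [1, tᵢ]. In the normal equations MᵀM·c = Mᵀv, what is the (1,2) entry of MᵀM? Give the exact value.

Row 1 ↔ basis 1, column 2 ↔ basis t, so (MᵀM)_{1,2} = Σᵢ t = (1)·(0) + (1)·(2) + (1)·(4) + (1)·(7) + (1)·(8) + (1)·(9) + (1)·(11) = 41.

41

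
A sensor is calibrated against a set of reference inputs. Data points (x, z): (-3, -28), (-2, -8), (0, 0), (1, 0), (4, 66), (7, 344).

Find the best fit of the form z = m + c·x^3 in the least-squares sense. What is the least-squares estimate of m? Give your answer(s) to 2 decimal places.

Entries of MᵀM: Σ1 = 6, Σx^3 = 373, Σx^3·x^3 = 122539.
Moment sums: Σz = 374, Σx^3·z = 123036.
Eliminating c: 122539·(row 1) − 373·(row 2) gives 596105·m = 122539·374 − 373·123036 = -62842, so m = -62842/596105.
Then c = (123036 − 373·(-62842/596105))/122539 = 598714/596105.

m = -0.11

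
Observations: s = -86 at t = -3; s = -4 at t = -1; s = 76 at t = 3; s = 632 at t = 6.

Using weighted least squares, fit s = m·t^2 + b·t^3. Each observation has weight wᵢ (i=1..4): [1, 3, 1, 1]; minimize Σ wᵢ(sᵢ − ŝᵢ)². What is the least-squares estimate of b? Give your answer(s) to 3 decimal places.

Setting ∂/∂m … = 0 gives: 1461·m + 7773·b = 22650;  7773·m + 48117·b = 140898.
Determinant 1461·48117 − 7773² = 9879408.
m = (22650·48117 − 7773·140898)/9879408 = -24769/45738; b = (1461·140898 − 7773·22650)/9879408 = 137933/45738.

b = 3.016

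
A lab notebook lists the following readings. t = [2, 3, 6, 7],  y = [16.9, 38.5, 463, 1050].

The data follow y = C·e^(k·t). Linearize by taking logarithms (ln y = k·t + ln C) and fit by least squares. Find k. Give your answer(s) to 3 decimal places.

k = 0.827

Let Y = ln y. Fitting Y = k·t + ln C by least squares:
Σt = 18.0000, Σ(t)² = 98.0000, Σln y = 19.5722, Σt·ln y = 102.1288.
Equations: 98.0000·k + 18.0000·ln C = 102.1288;  18.0000·k + 4·ln C = 19.5722.
Solving (det = 68.0000): k = 0.82669, ln C = 1.17297.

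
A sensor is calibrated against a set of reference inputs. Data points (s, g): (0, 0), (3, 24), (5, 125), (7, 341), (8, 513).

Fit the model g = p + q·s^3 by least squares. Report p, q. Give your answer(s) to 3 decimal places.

p = -1.374, q = 1.003

Entries of XᵀX: Σ1 = 5, Σs^3 = 1007, Σs^3·s^3 = 396147.
Right-hand side: Σg = 1003, Σs^3·g = 395892.
Normal equations: [[5, 1007]; [1007, 396147]]·[p, q]ᵀ = [1003, 395892]ᵀ.
det = 5·396147 − 1007² = 966686.
p = (1003·396147 − 1007·395892)/966686 = -1327803/966686; q = (5·395892 − 1007·1003)/966686 = 969439/966686.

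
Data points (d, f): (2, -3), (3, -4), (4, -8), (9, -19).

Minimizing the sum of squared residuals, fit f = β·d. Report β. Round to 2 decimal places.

Forming MᵀM = [[110]] and Mᵀf = [-221]ᵀ gives MᵀM·[β]ᵀ = Mᵀf.
β = (-221)/110 = -2.00909.

β = -2.01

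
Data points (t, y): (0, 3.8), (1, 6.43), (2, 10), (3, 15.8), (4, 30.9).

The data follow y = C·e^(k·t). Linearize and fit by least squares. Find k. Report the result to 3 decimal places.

Linearized form: ln y = k·t + ln C. From the 5 transformed points,
Σt = 10.0000, Σ(t)² = 30.0000, Σln y = 11.6893, Σt·ln y = 28.4692.
Equations: 30.0000·k + 10.0000·ln C = 28.4692;  10.0000·k + 5·ln C = 11.6893.
Δ = 30.0000·5 − (10.0000)² = 50.0000; k = (28.4692·5 − 10.0000·11.6893)/50.0000 = 0.50905, ln C = (30.0000·11.6893 − 10.0000·28.4692)/50.0000 = 1.31976.

k = 0.509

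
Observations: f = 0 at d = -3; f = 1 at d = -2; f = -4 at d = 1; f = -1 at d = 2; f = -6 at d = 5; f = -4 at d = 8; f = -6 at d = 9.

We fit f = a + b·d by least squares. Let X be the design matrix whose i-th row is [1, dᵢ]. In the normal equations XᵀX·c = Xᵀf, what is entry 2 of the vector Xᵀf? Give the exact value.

Entry 2 ↔ basis d, so (Xᵀf)_{2} = Σᵢ (d)·fᵢ = (-3)·(0) + (-2)·(1) + (1)·(-4) + (2)·(-1) + (5)·(-6) + (8)·(-4) + (9)·(-6) = -124.

-124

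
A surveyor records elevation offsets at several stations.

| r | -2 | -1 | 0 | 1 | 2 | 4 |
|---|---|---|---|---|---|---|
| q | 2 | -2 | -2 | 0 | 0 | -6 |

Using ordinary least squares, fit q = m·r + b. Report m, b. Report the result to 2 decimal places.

Compute the Gram sums: Σr·r = 26, Σr = 4, Σ1 = 6.
And Σr·q = -26, Σq = -8.
Normal equations: [[26, 4]; [4, 6]]·[m, b]ᵀ = [-26, -8]ᵀ.
Eliminating b: 6·(row 1) − 4·(row 2) gives 140·m = 6·(-26) − 4·(-8) = -124, so m = -31/35.
Then b = ((-8) − 4·(-31/35))/6 = -26/35.

m = -0.89, b = -0.74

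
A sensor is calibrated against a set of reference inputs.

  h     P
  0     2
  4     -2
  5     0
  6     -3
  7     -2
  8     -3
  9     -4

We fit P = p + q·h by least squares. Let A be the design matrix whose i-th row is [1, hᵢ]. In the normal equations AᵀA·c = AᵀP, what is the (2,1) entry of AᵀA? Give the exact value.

39

Row 2 ↔ basis h, column 1 ↔ basis 1, so (AᵀA)_{2,1} = Σᵢ h = (0)·(1) + (4)·(1) + (5)·(1) + (6)·(1) + (7)·(1) + (8)·(1) + (9)·(1) = 39.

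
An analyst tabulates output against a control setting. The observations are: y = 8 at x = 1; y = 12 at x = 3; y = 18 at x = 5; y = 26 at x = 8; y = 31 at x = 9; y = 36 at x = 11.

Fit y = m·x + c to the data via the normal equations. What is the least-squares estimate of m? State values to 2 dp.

The normal equations are: 301·m + 37·c = 1017;  37·m + 6·c = 131.
(Σx·x = 301, Σx = 37, Σ1 = 6, Σx·y = 1017, Σy = 131.)
Eliminating c: 6·(row 1) − 37·(row 2) gives 437·m = 6·1017 − 37·131 = 1255, so m = 1255/437.
Then c = (131 − 37·(1255/437))/6 = 1802/437.

m = 2.87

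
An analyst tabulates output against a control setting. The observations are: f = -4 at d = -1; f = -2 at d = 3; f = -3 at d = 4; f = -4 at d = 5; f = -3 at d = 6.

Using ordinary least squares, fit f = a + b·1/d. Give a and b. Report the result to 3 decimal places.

a = -3.191, b = 0.905

Setting ∂/∂a … = 0 gives: 5·a + (-1/20)·b = -16;  (-1/20)·a + (4469/3600)·b = 77/60.
Δ = 5·(4469/3600) − (-1/20)² = 1396/225.
a = ((-16)·(4469/3600) − (-1/20)·(77/60))/(1396/225) = -71273/22336; b = (5·(77/60) − (-1/20)·(-16))/(1396/225) = 5055/5584.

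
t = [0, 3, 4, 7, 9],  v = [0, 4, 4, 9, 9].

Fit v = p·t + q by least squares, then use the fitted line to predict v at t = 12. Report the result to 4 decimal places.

Entries of AᵀA: Σt·t = 155, Σt = 23, Σ1 = 5.
Moment sums: Σt·v = 172, Σv = 26.
Normal equations: [[155, 23]; [23, 5]]·[p, q]ᵀ = [172, 26]ᵀ.
Eliminating q: 5·(row 1) − 23·(row 2) gives 246·p = 5·172 − 23·26 = 262, so p = 131/123.
Then q = (26 − 23·(131/123))/5 = 37/123.
At t = 12: v̂ = (131/123)·(12) + (37/123)·(1) = 1609/123.

v̂ = 13.0813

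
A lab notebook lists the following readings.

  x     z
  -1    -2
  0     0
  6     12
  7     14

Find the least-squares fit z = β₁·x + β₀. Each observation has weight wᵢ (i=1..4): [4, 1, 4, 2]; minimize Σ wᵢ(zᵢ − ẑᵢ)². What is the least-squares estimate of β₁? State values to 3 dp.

β₁ = 2.000

From the data, Σwᵢ·x·x = 246, Σwᵢ·x = 34, Σwᵢ·1 = 11.
And Σwᵢ·x·z = 492, Σwᵢ·z = 68.
AᵀWA·[β₁, β₀]ᵀ = AᵀWz becomes [[246, 34]; [34, 11]]·[β₁, β₀]ᵀ = [492, 68]ᵀ.
Δ = 246·11 − 34² = 1550.
β₁ = (492·11 − 34·68)/1550 = 2; β₀ = (246·68 − 34·492)/1550 = 0.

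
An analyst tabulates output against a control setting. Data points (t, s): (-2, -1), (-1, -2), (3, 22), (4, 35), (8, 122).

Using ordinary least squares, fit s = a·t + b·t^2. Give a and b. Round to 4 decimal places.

Forming MᵀM = [[94, 594]; [594, 4450]] and Mᵀs = [1186, 8560]ᵀ gives MᵀM·[a, b]ᵀ = Mᵀs.
Determinant 94·4450 − 594² = 65464.
a = (1186·4450 − 594·8560)/65464 = 985/334; b = (94·8560 − 594·1186)/65464 = 511/334.

a = 2.9491, b = 1.5299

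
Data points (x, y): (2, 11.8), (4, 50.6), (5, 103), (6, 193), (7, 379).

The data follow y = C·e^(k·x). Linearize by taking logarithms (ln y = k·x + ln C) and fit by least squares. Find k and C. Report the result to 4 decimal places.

k = 0.6929, C = 3.0633

With ln yᵢ as the transformed response and xᵢ as the regressor:
XᵀX = [[130.0000, 24.0000]; [24.0000, 5]], rhs = [116.9445, 22.2270]ᵀ  (here Σx = 24.0000, Σ(x)² = 130.0000, Σln y = 22.2270, Σx·ln y = 116.9445).
Slope k = (n·Σx·ln y − Σx·Σln y)/(n·Σ(x)² − (Σx)²) = (5·116.9445 − 24.0000·22.2270)/74.0000 = 0.69290; ln C = (Σln y − k·Σx)/n = 1.11948, so C = exp(1.11948) = 3.06327.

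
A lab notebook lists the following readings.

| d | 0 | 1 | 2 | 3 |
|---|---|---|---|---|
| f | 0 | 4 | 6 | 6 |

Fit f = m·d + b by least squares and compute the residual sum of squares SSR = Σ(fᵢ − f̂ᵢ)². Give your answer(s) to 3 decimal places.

SSR = 4.000

Entries of MᵀM: Σd·d = 14, Σd = 6, Σ1 = 4.
And Σd·f = 34, Σf = 16.
Δ = 14·4 − 6² = 20.
m = (34·4 − 6·16)/20 = 2; b = (14·16 − 6·34)/20 = 1.
Residuals: -1, 1, 1, -1; SSR = 4.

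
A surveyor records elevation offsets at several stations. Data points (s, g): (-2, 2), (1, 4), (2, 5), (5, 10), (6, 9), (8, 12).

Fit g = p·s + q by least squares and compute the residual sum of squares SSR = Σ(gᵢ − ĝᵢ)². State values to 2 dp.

Setting ∂/∂p … = 0 gives: 134·p + 20·q = 210;  20·p + 6·q = 42.
det = 134·6 − 20² = 404.
p = (210·6 − 20·42)/404 = 105/101; q = (134·42 − 20·210)/404 = 357/101.
Residuals: 55/101, -58/101, -62/101, 128/101, -78/101, 15/101; SSR = 326/101.

SSR = 3.23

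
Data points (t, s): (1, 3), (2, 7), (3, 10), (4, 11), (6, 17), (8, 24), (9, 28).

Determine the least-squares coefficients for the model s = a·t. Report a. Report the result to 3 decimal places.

a = 3.019

AᵀA·[a]ᵀ = Aᵀs reads: 211·a = 637.
(Σt·t = 211, Σt·s = 637.)
a = 637/211 = 3.01896.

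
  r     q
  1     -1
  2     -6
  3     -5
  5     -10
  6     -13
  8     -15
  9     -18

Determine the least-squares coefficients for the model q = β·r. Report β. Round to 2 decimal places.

Normal-equation sums: Σr·r = 220.
And Σr·q = -438.
Normal equations: [[220]]·[β]ᵀ = [-438]ᵀ.
β = (-438)/220 = -1.99091.

β = -1.99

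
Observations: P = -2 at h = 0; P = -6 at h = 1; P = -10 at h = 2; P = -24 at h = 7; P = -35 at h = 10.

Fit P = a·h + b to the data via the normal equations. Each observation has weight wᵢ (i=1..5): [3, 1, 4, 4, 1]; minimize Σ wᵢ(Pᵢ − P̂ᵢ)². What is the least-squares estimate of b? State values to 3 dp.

The normal system AᵀWA·[a, b]ᵀ = AᵀWP is [[313, 47]; [47, 13]]·[a, b]ᵀ = [-1108, -183]ᵀ.
Eliminating b: 13·(row 1) − 47·(row 2) gives 1860·a = 13·(-1108) − 47·(-183) = -5803, so a = -5803/1860.
Then b = ((-183) − 47·(-5803/1860))/13 = -5203/1860.

b = -2.797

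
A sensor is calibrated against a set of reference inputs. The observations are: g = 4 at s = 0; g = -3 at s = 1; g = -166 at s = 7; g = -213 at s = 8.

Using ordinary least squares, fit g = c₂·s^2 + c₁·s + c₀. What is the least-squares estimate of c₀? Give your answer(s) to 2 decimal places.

With design matrix M, MᵀM = [[6498, 856, 114]; [856, 114, 16]; [114, 16, 4]] and Mᵀg = [-21769, -2869, -378]ᵀ.
Solving the 3×3 system (Gaussian elimination) gives c₂ = -20/7, c₁ = -1499/350, c₀ = 203/50.

c₀ = 4.06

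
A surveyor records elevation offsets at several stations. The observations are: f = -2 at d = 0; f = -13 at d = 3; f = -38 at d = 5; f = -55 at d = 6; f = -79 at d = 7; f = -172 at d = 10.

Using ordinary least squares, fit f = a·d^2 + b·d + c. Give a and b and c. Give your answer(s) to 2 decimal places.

Compute the Gram sums: Σd^2·d^2 = 14403, Σd^2·d = 1711, Σd^2 = 219, Σd·d = 219, Σd = 31, Σ1 = 6.
Moment sums: Σd^2·f = -24118, Σd·f = -2832, Σf = -359.
Normal equations: [[14403, 1711, 219]; [1711, 219, 31]; [219, 31, 6]]·[a, b, c]ᵀ = [-24118, -2832, -359]ᵀ.
Inverting the 3×3 Gram matrix, [a, b, c]ᵀ = [-245255/123816, 119753/41272, -39086/15477]ᵀ.

a = -1.98, b = 2.90, c = -2.53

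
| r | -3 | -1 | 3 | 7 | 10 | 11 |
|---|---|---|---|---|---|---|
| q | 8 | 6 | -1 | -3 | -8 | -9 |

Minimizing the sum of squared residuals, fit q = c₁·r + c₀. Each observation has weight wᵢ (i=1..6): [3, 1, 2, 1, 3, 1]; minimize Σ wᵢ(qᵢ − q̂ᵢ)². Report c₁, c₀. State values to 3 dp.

Sums needed: Σwᵢ·r·r = 516, Σwᵢ·r = 44, Σwᵢ·1 = 11.
And Σwᵢ·r·q = -444, Σwᵢ·q = -8.
det = 516·11 − 44² = 3740.
c₁ = ((-444)·11 − 44·(-8))/3740 = -103/85; c₀ = (516·(-8) − 44·(-444))/3740 = 3852/935.

c₁ = -1.212, c₀ = 4.120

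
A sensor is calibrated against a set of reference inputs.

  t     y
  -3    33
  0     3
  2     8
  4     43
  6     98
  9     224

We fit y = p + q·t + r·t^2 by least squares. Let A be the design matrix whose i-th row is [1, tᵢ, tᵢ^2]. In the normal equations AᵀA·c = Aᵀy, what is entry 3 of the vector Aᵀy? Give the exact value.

Entry 3 ↔ basis t^2, so (Aᵀy)_{3} = Σᵢ (t^2)·yᵢ = (9)·(33) + (0)·(3) + (4)·(8) + (16)·(43) + (36)·(98) + (81)·(224) = 22689.

22689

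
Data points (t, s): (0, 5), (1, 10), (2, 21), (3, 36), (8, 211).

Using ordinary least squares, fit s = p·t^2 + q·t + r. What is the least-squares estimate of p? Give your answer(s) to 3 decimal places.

Setting ∂/∂p … = 0 gives: 4194·p + 548·q + 78·r = 13922;  548·p + 78·q + 14·r = 1848;  78·p + 14·q + 5·r = 283.
Row-reducing yields p = 26192/8599, q = 11449/8599, r = 46051/8599.

p = 3.046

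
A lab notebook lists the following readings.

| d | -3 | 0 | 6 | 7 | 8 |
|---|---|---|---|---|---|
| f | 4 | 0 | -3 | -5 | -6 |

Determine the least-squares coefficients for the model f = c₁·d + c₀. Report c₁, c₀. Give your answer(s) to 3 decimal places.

Forming AᵀA = [[158, 18]; [18, 5]] and Aᵀf = [-113, -10]ᵀ gives AᵀA·[c₁, c₀]ᵀ = Aᵀf.
Δ = 158·5 − 18² = 466.
c₁ = ((-113)·5 − 18·(-10))/466 = -385/466; c₀ = (158·(-10) − 18·(-113))/466 = 227/233.

c₁ = -0.826, c₀ = 0.974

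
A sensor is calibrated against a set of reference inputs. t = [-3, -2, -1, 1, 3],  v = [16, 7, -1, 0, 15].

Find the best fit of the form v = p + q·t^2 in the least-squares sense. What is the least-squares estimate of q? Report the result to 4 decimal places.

With design matrix X, XᵀX = [[5, 24]; [24, 180]] and Xᵀv = [37, 306]ᵀ.
Δ = 5·180 − 24² = 324.
p = (37·180 − 24·306)/324 = -19/9; q = (5·306 − 24·37)/324 = 107/54.

q = 1.9815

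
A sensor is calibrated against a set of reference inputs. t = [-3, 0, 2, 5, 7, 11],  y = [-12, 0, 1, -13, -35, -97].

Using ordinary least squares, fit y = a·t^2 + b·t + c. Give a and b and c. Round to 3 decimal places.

Compute the Gram sums: Σt^2·t^2 = 17764, Σt^2·t = 1780, Σt^2 = 208, Σt·t = 208, Σt = 22, Σ1 = 6.
Moment sums: Σt^2·y = -13881, Σt·y = -1339, Σy = -156.
AᵀA·[a, b, c]ᵀ = Aᵀy becomes [[17764, 1780, 208]; [1780, 208, 22]; [208, 22, 6]]·[a, b, c]ᵀ = [-13881, -1339, -156]ᵀ.
Row-reducing yields a = -447901/463236, b = 197047/115809, c = 49423/38603.

a = -0.967, b = 1.701, c = 1.280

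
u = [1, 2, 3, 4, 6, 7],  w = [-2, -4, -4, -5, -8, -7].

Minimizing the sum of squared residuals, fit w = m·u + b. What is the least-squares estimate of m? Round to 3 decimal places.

Forming MᵀM = [[115, 23]; [23, 6]] and Mᵀw = [-139, -30]ᵀ gives MᵀM·[m, b]ᵀ = Mᵀw.
Eliminating b: 6·(row 1) − 23·(row 2) gives 161·m = 6·(-139) − 23·(-30) = -144, so m = -144/161.
Then b = ((-30) − 23·(-144/161))/6 = -11/7.

m = -0.894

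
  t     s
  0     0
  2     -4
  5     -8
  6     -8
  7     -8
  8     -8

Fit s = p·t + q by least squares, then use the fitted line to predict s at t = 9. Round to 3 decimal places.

ŝ = -10.394

Normal-equation sums: Σt·t = 178, Σt = 28, Σ1 = 6.
For Xᵀs: Σt·s = -216, Σs = -36.
So XᵀX·[p, q]ᵀ = Xᵀs: [[178, 28]; [28, 6]]·[p, q]ᵀ = [-216, -36]ᵀ.
Determinant 178·6 − 28² = 284.
p = ((-216)·6 − 28·(-36))/284 = -72/71; q = (178·(-36) − 28·(-216))/284 = -90/71.
At t = 9: ŝ = (-72/71)·(9) + (-90/71)·(1) = -738/71.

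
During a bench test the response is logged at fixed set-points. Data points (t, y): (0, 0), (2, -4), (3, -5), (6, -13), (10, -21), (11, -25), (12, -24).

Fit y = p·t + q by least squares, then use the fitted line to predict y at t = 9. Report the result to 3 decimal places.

ŷ = -18.983

Sums needed: Σt·t = 414, Σt = 44, Σ1 = 7.
Moment sums: Σt·y = -874, Σy = -92.
Normal equations: [[414, 44]; [44, 7]]·[p, q]ᵀ = [-874, -92]ᵀ.
Δ = 414·7 − 44² = 962.
p = ((-874)·7 − 44·(-92))/962 = -1035/481; q = (414·(-92) − 44·(-874))/962 = 184/481.
At t = 9: ŷ = (-1035/481)·(9) + (184/481)·(1) = -9131/481.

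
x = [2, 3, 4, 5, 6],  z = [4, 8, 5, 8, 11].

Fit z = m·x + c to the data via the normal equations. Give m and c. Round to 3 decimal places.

The normal equations are: 90·m + 20·c = 158;  20·m + 5·c = 36.
Eliminating c: 5·(row 1) − 20·(row 2) gives 50·m = 5·158 − 20·36 = 70, so m = 7/5.
Then c = (36 − 20·(7/5))/5 = 8/5.

m = 1.400, c = 1.600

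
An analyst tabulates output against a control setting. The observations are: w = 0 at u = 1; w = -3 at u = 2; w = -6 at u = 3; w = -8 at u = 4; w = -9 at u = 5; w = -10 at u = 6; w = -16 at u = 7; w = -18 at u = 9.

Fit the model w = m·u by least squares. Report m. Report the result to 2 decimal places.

Setting ∂/∂m … = 0 gives: 221·m = -435.
Hence m = -435 / 221 ≈ -1.96833.

m = -1.97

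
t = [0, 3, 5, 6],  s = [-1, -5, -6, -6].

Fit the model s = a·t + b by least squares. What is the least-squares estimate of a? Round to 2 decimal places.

From the data, Σt·t = 70, Σt = 14, Σ1 = 4.
Right-hand side: Σt·s = -81, Σs = -18.
Normal equations: [[70, 14]; [14, 4]]·[a, b]ᵀ = [-81, -18]ᵀ.
Δ = 70·4 − 14² = 84.
a = ((-81)·4 − 14·(-18))/84 = -6/7; b = (70·(-18) − 14·(-81))/84 = -3/2.

a = -0.86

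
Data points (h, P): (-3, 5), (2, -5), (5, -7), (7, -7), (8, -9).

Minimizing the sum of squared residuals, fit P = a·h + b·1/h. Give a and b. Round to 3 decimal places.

a = -0.992, b = -6.253

The normal system AᵀA·[a, b]ᵀ = AᵀP is [[151, 5]; [5, 308449/705600]]·[a, b]ᵀ = [-181, -923/120]ᵀ.
det = 151·(308449/705600) − 5² = 28935799/705600.
a = ((-181)·(308449/705600) − 5·(-923/120))/(28935799/705600) = -28693069/28935799; b = (151·(-923/120) − 5·(-181))/(28935799/705600) = -180945240/28935799.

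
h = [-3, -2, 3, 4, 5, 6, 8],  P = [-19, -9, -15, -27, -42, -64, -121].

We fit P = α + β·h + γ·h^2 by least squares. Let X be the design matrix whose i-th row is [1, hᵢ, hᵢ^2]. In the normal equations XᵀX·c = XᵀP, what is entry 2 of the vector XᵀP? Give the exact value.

Entry 2 ↔ basis h, so (XᵀP)_{2} = Σᵢ (h)·Pᵢ = (-3)·(-19) + (-2)·(-9) + (3)·(-15) + (4)·(-27) + (5)·(-42) + (6)·(-64) + (8)·(-121) = -1640.

-1640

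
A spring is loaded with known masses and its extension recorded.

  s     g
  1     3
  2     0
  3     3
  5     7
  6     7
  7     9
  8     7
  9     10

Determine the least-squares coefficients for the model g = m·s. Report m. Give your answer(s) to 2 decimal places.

m = 1.11

Setting ∂/∂m … = 0 gives: 269·m = 298.
(Σs·s = 269, Σs·g = 298.)
m = 298/269 = 1.10781.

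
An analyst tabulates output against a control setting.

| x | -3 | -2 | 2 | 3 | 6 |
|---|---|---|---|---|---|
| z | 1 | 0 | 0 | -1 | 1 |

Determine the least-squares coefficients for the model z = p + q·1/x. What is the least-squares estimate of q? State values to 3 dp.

Sums needed: Σ1 = 5, Σ1/x = 1/6, Σ1/x·1/x = 3/4.
Moment sums: Σz = 1, Σ1/x·z = -1/2.
So AᵀA·[p, q]ᵀ = Aᵀz: [[5, 1/6]; [1/6, 3/4]]·[p, q]ᵀ = [1, -1/2]ᵀ.
Δ = 5·(3/4) − (1/6)² = 67/18.
p = (1·(3/4) − (1/6)·(-1/2))/(67/18) = 15/67; q = (5·(-1/2) − (1/6)·1)/(67/18) = -48/67.

q = -0.716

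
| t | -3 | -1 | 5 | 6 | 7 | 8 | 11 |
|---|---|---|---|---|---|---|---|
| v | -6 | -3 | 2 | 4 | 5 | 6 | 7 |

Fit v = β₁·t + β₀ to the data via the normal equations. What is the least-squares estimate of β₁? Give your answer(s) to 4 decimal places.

β₁ = 0.9656

From the data, Σt·t = 305, Σt = 33, Σ1 = 7.
And Σt·v = 215, Σv = 15.
Eliminating β₀: 7·(row 1) − 33·(row 2) gives 1046·β₁ = 7·215 − 33·15 = 1010, so β₁ = 505/523.
Then β₀ = (15 − 33·(505/523))/7 = -1260/523.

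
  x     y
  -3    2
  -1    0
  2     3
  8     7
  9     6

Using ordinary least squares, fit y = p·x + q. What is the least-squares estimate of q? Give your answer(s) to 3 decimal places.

q = 2.126

Setting ∂/∂p … = 0 gives: 159·p + 15·q = 110;  15·p + 5·q = 18.
Eliminating q: 5·(row 1) − 15·(row 2) gives 570·p = 5·110 − 15·18 = 280, so p = 28/57.
Then q = (18 − 15·(28/57))/5 = 202/95.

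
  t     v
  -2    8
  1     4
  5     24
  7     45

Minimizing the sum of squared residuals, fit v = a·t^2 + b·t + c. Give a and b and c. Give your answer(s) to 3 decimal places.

a = 0.909, b = -0.438, c = 3.499

XᵀX·[a, b, c]ᵀ = Xᵀv reads: 3043·a + 461·b + 79·c = 2841;  461·a + 79·b + 11·c = 423;  79·a + 11·b + 4·c = 81.
(Σt^2·t^2 = 3043, Σt^2·t = 461, Σt^2 = 79, Σt·t = 79, Σt = 11, Σ1 = 4, Σt^2·v = 2841, Σt·v = 423, Σv = 81.)
Solving the 3×3 system (Gaussian elimination) gives a = 10/11, b = -313/715, c = 2502/715.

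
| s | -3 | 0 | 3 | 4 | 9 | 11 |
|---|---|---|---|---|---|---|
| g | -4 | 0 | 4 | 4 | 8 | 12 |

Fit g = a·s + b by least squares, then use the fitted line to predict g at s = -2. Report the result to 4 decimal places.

ĝ = -2.3429

With design matrix M, MᵀM = [[236, 24]; [24, 6]] and Mᵀg = [244, 24]ᵀ.
Δ = 236·6 − 24² = 840.
a = (244·6 − 24·24)/840 = 37/35; b = (236·24 − 24·244)/840 = -8/35.
At s = -2: ĝ = (37/35)·(-2) + (-8/35)·(1) = -82/35.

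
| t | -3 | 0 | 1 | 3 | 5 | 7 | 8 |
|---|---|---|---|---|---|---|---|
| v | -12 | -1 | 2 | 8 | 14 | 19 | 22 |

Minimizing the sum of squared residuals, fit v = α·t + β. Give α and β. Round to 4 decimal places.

The normal equations are: 157·α + 21·β = 441;  21·α + 7·β = 52.
(Σt·t = 157, Σt = 21, Σ1 = 7, Σt·v = 441, Σv = 52.)
Eliminating β: 7·(row 1) − 21·(row 2) gives 658·α = 7·441 − 21·52 = 1995, so α = 285/94.
Then β = (52 − 21·(285/94))/7 = -1097/658.

α = 3.0319, β = -1.6672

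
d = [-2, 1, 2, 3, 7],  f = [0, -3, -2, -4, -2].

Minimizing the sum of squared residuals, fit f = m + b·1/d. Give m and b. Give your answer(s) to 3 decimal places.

m = -1.614, b = -1.983

With design matrix A, AᵀA = [[5, 31/21]; [31/21, 1439/882]] and Aᵀf = [-11, -118/21]ᵀ.
Δ = 5·(1439/882) − (31/21)² = 5273/882.
m = ((-11)·(1439/882) − (31/21)·(-118/21))/(5273/882) = -8513/5273; b = (5·(-118/21) − (31/21)·(-11))/(5273/882) = -10458/5273.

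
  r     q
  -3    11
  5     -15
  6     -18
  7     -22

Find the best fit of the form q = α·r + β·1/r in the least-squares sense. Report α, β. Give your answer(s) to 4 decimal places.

α = -2.9161, β = -5.7454

Sums needed: Σr·r = 119, Σr·1/r = 4, Σ1/r·1/r = 8789/44100.
Right-hand side: Σr·q = -370, Σ1/r·q = -269/21.
So MᵀM·[α, β]ᵀ = Mᵀq: [[119, 4]; [4, 8789/44100]]·[α, β]ᵀ = [-370, -269/21]ᵀ.
det = 119·(8789/44100) − 4² = 48613/6300.
α = ((-370)·(8789/44100) − 4·(-269/21))/(48613/6300) = -992330/340291; β = (119·(-269/21) − 4·(-370))/(48613/6300) = -279300/48613.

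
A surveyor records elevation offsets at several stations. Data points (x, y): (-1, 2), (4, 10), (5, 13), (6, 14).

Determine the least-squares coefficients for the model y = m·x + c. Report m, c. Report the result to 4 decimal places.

m = 1.7414, c = 3.6552

Entries of MᵀM: Σx·x = 78, Σx = 14, Σ1 = 4.
Moment sums: Σx·y = 187, Σy = 39.
Normal equations: [[78, 14]; [14, 4]]·[m, c]ᵀ = [187, 39]ᵀ.
det = 78·4 − 14² = 116.
m = (187·4 − 14·39)/116 = 101/58; c = (78·39 − 14·187)/116 = 106/29.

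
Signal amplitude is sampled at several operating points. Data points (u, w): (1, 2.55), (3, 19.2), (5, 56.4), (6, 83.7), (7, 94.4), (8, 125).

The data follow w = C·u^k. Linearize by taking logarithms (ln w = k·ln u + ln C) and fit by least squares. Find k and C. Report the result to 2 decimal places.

k = 1.89, C = 2.54

Linearized form: ln w = k·ln u + ln C. From the 6 transformed points,
Σln u = 8.5252, Σ(ln u)² = 15.1183, Σln w = 21.7266, Σln u·ln w = 36.5582.
Equations: 15.1183·k + 8.5252·ln C = 36.5582;  8.5252·k + 6·ln C = 21.7266.
Δ = 15.1183·6 − (8.5252)² = 18.0313; k = (36.5582·6 − 8.5252·21.7266)/18.0313 = 1.89262, ln C = (15.1183·21.7266 − 8.5252·36.5582)/18.0313 = 0.93195, so C = exp(0.93195) = 2.53944.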